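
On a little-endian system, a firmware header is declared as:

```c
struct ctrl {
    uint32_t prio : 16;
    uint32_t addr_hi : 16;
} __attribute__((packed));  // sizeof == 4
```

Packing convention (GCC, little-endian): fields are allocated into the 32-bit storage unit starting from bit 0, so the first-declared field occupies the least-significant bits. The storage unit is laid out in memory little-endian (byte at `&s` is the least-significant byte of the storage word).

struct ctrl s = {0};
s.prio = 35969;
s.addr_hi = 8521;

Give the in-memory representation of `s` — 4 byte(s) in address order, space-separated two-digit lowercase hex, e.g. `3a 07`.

prio (16b) val=35969 bits=0x8c81 at bit 0: 0x00008c81
addr_hi (16b) val=8521 bits=0x2149 at bit 16: 0x21498c81
word = 0x21498c81 → little-endian bytes:
  [0]=0x81  [1]=0x8c  [2]=0x49  [3]=0x21

81 8c 49 21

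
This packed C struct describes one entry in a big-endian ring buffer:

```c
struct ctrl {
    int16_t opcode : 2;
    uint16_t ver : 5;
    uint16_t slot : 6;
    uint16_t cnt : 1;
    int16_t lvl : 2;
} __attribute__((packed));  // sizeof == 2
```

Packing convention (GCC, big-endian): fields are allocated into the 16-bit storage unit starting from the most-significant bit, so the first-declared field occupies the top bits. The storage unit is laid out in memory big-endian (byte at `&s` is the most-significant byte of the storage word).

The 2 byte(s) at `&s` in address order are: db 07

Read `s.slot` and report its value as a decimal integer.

32

[0]=0xdb [1]=0x07 (big-endian) → word 0xdb07
opcode:2 @ bit 14 → (0xdb07>>14)&0x3 = 0x3
ver:5 @ bit 9 → (0xdb07>>9)&0x1f = 0xd
slot:6 @ bit 3 → (0xdb07>>3)&0x3f = 0x20  ←
cnt:1 @ bit 2 → (0xdb07>>2)&0x1 = 0x1
lvl:2 @ bit 0 → (0xdb07>>0)&0x3 = 0x3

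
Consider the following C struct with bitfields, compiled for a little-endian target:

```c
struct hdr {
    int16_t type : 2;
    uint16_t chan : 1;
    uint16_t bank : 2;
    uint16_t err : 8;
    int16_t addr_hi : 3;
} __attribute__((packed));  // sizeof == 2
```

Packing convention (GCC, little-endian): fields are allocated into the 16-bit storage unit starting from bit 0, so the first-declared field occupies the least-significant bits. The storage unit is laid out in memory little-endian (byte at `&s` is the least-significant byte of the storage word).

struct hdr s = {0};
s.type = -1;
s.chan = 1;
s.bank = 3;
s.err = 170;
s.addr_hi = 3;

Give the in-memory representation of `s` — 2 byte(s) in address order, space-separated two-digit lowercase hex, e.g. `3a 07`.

type:2 = -1 → 0x3 << 0 → word 0x0003
chan:1 = 1 → 0x1 << 2 → word 0x0007
bank:2 = 3 → 0x3 << 3 → word 0x001f
err:8 = 170 → 0xaa << 5 → word 0x155f
addr_hi:3 = 3 → 0x3 << 13 → word 0x755f
word = 0x755f → little-endian bytes:
  [0]=0x5f  [1]=0x75

5f 75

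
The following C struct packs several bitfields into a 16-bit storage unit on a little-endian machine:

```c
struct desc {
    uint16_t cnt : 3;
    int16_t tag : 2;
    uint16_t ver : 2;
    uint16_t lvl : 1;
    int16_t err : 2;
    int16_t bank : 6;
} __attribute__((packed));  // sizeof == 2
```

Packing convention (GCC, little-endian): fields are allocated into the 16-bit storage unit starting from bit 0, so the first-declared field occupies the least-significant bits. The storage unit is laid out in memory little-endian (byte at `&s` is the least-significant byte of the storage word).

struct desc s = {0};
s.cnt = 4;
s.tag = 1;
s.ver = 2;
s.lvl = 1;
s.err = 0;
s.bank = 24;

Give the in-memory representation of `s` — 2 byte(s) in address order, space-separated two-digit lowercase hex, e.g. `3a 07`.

cc 60

cnt:3 = 4 → 0x4 << 0 → word 0x0004
tag:2 = 1 → 0x1 << 3 → word 0x000c
ver:2 = 2 → 0x2 << 5 → word 0x004c
lvl:1 = 1 → 0x1 << 7 → word 0x00cc
err:2 = 0 → 0x0 << 8 → word 0x00cc
bank:6 = 24 → 0x18 << 10 → word 0x60cc
word = 0x60cc → little-endian bytes:
  [0]=0xcc  [1]=0x60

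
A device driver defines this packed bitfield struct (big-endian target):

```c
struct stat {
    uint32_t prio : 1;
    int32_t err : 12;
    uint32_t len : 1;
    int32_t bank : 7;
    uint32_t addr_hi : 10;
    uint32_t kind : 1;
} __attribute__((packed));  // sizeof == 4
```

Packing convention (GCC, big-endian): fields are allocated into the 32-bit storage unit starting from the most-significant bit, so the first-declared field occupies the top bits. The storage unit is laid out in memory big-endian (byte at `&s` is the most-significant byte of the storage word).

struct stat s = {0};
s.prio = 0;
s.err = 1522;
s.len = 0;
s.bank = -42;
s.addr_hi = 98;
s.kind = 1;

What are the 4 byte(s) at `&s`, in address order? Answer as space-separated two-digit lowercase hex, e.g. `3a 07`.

prio:1 = 0 → 0x0 << 31 → word 0x00000000
err:12 = 1522 → 0x5f2 << 19 → word 0x2f900000
len:1 = 0 → 0x0 << 18 → word 0x2f900000
bank:7 = -42 → 0x56 << 11 → word 0x2f92b000
addr_hi:10 = 98 → 0x62 << 1 → word 0x2f92b0c4
kind:1 = 1 → 0x1 << 0 → word 0x2f92b0c5
word = 0x2f92b0c5 → big-endian bytes:
  [0]=0x2f  [1]=0x92  [2]=0xb0  [3]=0xc5

2f 92 b0 c5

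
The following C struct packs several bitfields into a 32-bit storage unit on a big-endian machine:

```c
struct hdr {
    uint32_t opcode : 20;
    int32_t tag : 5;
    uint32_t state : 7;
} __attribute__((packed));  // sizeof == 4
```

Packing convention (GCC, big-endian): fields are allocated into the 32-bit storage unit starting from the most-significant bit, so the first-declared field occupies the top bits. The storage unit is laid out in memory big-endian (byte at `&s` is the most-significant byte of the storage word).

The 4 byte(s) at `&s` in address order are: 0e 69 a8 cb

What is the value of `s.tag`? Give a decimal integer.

[0]=0x0e [1]=0x69 [2]=0xa8 [3]=0xcb (big-endian) → word 0x0e69a8cb
opcode [12+:20] = (word>>12) & 0xfffff = 59034
tag [7+:5] = (word>>7) & 0x1f = 17  ←
state [0+:7] = (word>>0) & 0x7f = 75
tag signed 5b, MSB=1: 17 - 32 = -15

-15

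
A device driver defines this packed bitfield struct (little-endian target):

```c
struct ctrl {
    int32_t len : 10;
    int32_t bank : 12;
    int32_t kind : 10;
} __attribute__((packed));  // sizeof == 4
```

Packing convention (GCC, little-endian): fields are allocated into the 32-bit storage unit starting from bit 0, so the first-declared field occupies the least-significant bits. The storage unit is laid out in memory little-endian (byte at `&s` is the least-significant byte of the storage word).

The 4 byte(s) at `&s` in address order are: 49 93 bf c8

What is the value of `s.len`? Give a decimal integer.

-183

[0]=0x49 [1]=0x93 [2]=0xbf [3]=0xc8 (little-endian) → word 0xc8bf9349
len:10 @ bit 0 → (0xc8bf9349>>0)&0x3ff = 0x349  ←
bank:12 @ bit 10 → (0xc8bf9349>>10)&0xfff = 0xfe4
kind:10 @ bit 22 → (0xc8bf9349>>22)&0x3ff = 0x322
len signed 10b, MSB=1: 841 - 1024 = -183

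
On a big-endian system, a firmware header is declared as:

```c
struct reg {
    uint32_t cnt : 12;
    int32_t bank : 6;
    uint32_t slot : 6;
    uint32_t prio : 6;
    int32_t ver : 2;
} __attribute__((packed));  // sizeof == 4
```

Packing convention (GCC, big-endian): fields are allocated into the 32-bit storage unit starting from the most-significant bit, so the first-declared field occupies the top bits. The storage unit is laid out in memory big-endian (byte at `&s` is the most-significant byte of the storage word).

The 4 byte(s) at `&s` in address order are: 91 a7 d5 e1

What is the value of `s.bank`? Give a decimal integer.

[0]=0x91 [1]=0xa7 [2]=0xd5 [3]=0xe1 (big-endian) → word 0x91a7d5e1
cnt [20+:12] = (word>>20) & 0xfff = 2330
bank [14+:6] = (word>>14) & 0x3f = 31  ←
slot [8+:6] = (word>>8) & 0x3f = 21
prio [2+:6] = (word>>2) & 0x3f = 56
ver [0+:2] = (word>>0) & 0x3 = 1
bank signed 6b, MSB=0: value = 31

31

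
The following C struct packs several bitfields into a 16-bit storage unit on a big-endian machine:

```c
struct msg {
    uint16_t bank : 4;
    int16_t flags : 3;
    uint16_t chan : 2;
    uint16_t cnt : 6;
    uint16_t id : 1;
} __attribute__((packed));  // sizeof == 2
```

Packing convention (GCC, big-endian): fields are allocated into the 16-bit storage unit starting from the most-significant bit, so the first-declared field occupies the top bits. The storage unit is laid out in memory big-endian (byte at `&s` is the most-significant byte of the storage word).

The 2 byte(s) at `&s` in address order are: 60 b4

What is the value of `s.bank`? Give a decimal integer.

[0]=0x60 [1]=0xb4 (big-endian) → word 0x60b4
bank:4 @ bit 12 → (0x60b4>>12)&0xf = 0x6  ←
flags:3 @ bit 9 → (0x60b4>>9)&0x7 = 0x0
chan:2 @ bit 7 → (0x60b4>>7)&0x3 = 0x1
cnt:6 @ bit 1 → (0x60b4>>1)&0x3f = 0x1a
id:1 @ bit 0 → (0x60b4>>0)&0x1 = 0x0

6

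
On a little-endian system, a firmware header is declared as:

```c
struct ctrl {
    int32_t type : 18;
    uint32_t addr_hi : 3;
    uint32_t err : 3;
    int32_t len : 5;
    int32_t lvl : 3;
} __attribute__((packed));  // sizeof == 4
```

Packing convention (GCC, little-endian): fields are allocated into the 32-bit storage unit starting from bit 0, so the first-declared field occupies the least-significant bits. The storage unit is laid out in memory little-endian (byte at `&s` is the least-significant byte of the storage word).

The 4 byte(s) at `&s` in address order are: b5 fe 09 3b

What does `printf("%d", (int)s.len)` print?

-5

[0]=0xb5 [1]=0xfe [2]=0x09 [3]=0x3b (little-endian) → word 0x3b09feb5
type:18 @ bit 0 → (0x3b09feb5>>0)&0x3ffff = 0x1feb5
addr_hi:3 @ bit 18 → (0x3b09feb5>>18)&0x7 = 0x2
err:3 @ bit 21 → (0x3b09feb5>>21)&0x7 = 0x0
len:5 @ bit 24 → (0x3b09feb5>>24)&0x1f = 0x1b  ←
lvl:3 @ bit 29 → (0x3b09feb5>>29)&0x7 = 0x1
len signed 5b, MSB=1: 27 - 32 = -5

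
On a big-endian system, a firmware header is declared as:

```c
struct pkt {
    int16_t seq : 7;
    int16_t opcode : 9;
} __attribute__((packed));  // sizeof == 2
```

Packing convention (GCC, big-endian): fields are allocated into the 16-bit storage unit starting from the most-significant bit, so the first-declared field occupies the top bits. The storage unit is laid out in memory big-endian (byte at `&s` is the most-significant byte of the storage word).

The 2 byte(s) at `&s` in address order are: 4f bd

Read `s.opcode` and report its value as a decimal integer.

-67

[0]=0x4f [1]=0xbd (big-endian) → word 0x4fbd
seq:7 @ bit 9 → (0x4fbd>>9)&0x7f = 0x27
opcode:9 @ bit 0 → (0x4fbd>>0)&0x1ff = 0x1bd  ←
opcode signed 9b, MSB=1: 445 - 512 = -67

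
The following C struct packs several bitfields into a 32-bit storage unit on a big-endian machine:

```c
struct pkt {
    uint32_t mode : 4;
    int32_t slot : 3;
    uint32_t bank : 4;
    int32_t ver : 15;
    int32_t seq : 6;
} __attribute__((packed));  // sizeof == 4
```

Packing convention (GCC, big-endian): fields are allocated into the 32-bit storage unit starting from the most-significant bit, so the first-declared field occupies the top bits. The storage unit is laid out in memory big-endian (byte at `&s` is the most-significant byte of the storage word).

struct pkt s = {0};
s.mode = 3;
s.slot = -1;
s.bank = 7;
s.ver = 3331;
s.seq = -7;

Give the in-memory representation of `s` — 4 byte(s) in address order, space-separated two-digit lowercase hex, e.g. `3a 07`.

[28+:4] mode=3 & 0xf = 0x3; word=0x30000000
[25+:3] slot=-1 & 0x7 = 0x7; word=0x3e000000
[21+:4] bank=7 & 0xf = 0x7; word=0x3ee00000
[6+:15] ver=3331 & 0x7fff = 0xd03; word=0x3ee340c0
[0+:6] seq=-7 & 0x3f = 0x39; word=0x3ee340f9
word = 0x3ee340f9 → big-endian bytes:
  [0]=0x3e  [1]=0xe3  [2]=0x40  [3]=0xf9

3e e3 40 f9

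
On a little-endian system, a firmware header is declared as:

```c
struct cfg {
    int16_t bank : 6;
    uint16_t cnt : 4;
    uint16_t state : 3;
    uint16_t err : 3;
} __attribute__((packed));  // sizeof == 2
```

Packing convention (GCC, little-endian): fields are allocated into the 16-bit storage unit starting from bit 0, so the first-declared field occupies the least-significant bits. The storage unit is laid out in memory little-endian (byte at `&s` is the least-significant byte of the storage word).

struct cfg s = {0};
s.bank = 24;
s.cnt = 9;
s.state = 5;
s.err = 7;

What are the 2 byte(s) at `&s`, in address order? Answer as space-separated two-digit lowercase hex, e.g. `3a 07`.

[0+:6] bank=24 & 0x3f = 0x18; word=0x0018
[6+:4] cnt=9 & 0xf = 0x9; word=0x0258
[10+:3] state=5 & 0x7 = 0x5; word=0x1658
[13+:3] err=7 & 0x7 = 0x7; word=0xf658
word = 0xf658 → little-endian bytes:
  [0]=0x58  [1]=0xf6

58 f6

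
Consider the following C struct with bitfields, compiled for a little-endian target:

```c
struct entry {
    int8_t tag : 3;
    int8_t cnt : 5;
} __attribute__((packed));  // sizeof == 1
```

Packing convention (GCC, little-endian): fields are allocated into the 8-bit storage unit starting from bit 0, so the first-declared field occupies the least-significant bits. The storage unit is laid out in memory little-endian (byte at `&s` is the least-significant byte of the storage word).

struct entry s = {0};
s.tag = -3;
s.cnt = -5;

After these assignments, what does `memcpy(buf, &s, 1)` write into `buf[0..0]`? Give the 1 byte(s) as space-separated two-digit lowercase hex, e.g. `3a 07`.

dd

tag (3b) val=-3 bits=0x5 at bit 0: 0x05
cnt (5b) val=-5 bits=0x1b at bit 3: 0xdd
word = 0xdd → little-endian bytes:
  [0]=0xdd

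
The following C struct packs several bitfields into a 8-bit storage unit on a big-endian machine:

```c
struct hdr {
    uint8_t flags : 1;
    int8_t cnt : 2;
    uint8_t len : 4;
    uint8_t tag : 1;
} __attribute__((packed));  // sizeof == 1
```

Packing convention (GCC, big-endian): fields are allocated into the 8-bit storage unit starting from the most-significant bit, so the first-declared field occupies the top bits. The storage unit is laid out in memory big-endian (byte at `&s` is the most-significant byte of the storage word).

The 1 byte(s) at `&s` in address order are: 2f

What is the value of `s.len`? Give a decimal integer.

[0]=0x2f (big-endian) → word 0x2f
flags:1 @ bit 7 → (0x2f>>7)&0x1 = 0x0
cnt:2 @ bit 5 → (0x2f>>5)&0x3 = 0x1
len:4 @ bit 1 → (0x2f>>1)&0xf = 0x7  ←
tag:1 @ bit 0 → (0x2f>>0)&0x1 = 0x1

7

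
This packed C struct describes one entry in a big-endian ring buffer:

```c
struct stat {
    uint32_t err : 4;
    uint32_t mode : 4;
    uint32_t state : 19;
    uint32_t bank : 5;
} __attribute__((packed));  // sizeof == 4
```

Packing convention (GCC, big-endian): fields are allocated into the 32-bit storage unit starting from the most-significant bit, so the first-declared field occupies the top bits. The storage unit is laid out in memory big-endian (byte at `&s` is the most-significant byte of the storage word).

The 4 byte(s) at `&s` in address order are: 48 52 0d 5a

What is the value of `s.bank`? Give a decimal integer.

[0]=0x48 [1]=0x52 [2]=0x0d [3]=0x5a (big-endian) → word 0x48520d5a
err [28+:4] = (word>>28) & 0xf = 4
mode [24+:4] = (word>>24) & 0xf = 8
state [5+:19] = (word>>5) & 0x7ffff = 168042
bank [0+:5] = (word>>0) & 0x1f = 26  ←

26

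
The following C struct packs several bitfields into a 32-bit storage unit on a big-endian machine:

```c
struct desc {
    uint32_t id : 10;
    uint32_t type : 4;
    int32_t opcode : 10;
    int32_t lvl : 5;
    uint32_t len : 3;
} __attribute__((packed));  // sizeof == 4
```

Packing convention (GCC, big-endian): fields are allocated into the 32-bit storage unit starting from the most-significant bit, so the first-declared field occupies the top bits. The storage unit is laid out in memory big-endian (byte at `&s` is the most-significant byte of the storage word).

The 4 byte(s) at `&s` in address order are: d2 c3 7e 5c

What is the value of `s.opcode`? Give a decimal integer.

-130

[0]=0xd2 [1]=0xc3 [2]=0x7e [3]=0x5c (big-endian) → word 0xd2c37e5c
id [22+:10] = (word>>22) & 0x3ff = 843
type [18+:4] = (word>>18) & 0xf = 0
opcode [8+:10] = (word>>8) & 0x3ff = 894  ←
lvl [3+:5] = (word>>3) & 0x1f = 11
len [0+:3] = (word>>0) & 0x7 = 4
opcode signed 10b, MSB=1: 894 - 1024 = -130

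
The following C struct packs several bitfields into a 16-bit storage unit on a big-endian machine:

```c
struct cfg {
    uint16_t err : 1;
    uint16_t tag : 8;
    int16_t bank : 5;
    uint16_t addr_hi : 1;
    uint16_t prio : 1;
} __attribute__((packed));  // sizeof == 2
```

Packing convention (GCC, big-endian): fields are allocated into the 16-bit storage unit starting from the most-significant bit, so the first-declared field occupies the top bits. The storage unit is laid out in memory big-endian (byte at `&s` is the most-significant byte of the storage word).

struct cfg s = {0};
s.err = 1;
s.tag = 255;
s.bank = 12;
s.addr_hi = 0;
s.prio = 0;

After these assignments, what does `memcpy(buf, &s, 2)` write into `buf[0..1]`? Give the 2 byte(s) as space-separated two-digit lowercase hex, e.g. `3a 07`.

ff b0

err:1 = 1 → 0x1 << 15 → word 0x8000
tag:8 = 255 → 0xff << 7 → word 0xff80
bank:5 = 12 → 0xc << 2 → word 0xffb0
addr_hi:1 = 0 → 0x0 << 1 → word 0xffb0
prio:1 = 0 → 0x0 << 0 → word 0xffb0
word = 0xffb0 → big-endian bytes:
  [0]=0xff  [1]=0xb0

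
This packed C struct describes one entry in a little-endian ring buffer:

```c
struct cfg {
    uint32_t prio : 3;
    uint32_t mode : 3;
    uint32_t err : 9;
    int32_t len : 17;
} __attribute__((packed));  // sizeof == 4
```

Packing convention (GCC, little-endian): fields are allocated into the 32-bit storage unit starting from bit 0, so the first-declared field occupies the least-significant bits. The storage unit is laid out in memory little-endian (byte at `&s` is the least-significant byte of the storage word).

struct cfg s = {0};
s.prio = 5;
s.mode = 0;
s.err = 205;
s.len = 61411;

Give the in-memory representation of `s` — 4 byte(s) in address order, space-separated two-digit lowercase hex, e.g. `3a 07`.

[0+:3] prio=5 & 0x7 = 0x5; word=0x00000005
[3+:3] mode=0 & 0x7 = 0x0; word=0x00000005
[6+:9] err=205 & 0x1ff = 0xcd; word=0x00003345
[15+:17] len=61411 & 0x1ffff = 0xefe3; word=0x77f1b345
word = 0x77f1b345 → little-endian bytes:
  [0]=0x45  [1]=0xb3  [2]=0xf1  [3]=0x77

45 b3 f1 77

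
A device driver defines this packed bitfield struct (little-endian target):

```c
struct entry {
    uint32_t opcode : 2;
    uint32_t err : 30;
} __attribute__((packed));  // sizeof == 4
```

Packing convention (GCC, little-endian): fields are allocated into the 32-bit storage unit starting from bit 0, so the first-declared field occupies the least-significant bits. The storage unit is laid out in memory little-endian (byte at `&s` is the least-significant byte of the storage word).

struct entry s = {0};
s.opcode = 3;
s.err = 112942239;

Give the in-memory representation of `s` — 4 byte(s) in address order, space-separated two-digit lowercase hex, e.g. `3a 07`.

opcode (2b) val=3 bits=0x3 at bit 0: 0x00000003
err (30b) val=112942239 bits=0x6bb5c9f at bit 2: 0x1aed727f
word = 0x1aed727f → little-endian bytes:
  [0]=0x7f  [1]=0x72  [2]=0xed  [3]=0x1a

7f 72 ed 1a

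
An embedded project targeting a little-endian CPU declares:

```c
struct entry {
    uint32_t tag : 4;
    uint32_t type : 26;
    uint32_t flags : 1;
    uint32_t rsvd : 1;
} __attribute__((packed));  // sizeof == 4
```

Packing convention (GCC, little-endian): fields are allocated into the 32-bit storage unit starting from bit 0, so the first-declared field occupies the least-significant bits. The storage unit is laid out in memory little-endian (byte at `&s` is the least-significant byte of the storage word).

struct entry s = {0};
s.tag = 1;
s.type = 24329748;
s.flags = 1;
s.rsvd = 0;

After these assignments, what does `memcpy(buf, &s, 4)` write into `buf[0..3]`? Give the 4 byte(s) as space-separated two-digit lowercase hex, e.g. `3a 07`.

[0+:4] tag=1 & 0xf = 0x1; word=0x00000001
[4+:26] type=24329748 & 0x3ffffff = 0x1733e14; word=0x1733e141
[30+:1] flags=1 & 0x1 = 0x1; word=0x5733e141
[31+:1] rsvd=0 & 0x1 = 0x0; word=0x5733e141
word = 0x5733e141 → little-endian bytes:
  [0]=0x41  [1]=0xe1  [2]=0x33  [3]=0x57

41 e1 33 57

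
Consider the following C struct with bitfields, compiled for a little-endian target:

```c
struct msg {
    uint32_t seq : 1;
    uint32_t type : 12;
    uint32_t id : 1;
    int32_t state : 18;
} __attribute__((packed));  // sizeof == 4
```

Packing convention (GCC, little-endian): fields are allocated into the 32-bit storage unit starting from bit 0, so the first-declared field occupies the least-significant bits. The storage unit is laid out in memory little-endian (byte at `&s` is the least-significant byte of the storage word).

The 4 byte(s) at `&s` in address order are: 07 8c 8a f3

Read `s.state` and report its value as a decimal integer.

-12758

[0]=0x07 [1]=0x8c [2]=0x8a [3]=0xf3 (little-endian) → word 0xf38a8c07
seq [0+:1] = (word>>0) & 0x1 = 1
type [1+:12] = (word>>1) & 0xfff = 1539
id [13+:1] = (word>>13) & 0x1 = 0
state [14+:18] = (word>>14) & 0x3ffff = 249386  ←
state signed 18b, MSB=1: 249386 - 262144 = -12758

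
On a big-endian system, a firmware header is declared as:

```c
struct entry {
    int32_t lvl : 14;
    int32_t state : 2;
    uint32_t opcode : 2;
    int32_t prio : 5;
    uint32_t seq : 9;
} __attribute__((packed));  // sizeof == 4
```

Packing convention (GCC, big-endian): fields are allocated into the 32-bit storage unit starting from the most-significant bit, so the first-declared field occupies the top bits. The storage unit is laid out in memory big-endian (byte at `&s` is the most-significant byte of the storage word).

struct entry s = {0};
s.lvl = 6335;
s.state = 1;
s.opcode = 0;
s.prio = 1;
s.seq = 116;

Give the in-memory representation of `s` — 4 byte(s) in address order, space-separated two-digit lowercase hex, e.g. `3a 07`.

[18+:14] lvl=6335 & 0x3fff = 0x18bf; word=0x62fc0000
[16+:2] state=1 & 0x3 = 0x1; word=0x62fd0000
[14+:2] opcode=0 & 0x3 = 0x0; word=0x62fd0000
[9+:5] prio=1 & 0x1f = 0x1; word=0x62fd0200
[0+:9] seq=116 & 0x1ff = 0x74; word=0x62fd0274
word = 0x62fd0274 → big-endian bytes:
  [0]=0x62  [1]=0xfd  [2]=0x02  [3]=0x74

62 fd 02 74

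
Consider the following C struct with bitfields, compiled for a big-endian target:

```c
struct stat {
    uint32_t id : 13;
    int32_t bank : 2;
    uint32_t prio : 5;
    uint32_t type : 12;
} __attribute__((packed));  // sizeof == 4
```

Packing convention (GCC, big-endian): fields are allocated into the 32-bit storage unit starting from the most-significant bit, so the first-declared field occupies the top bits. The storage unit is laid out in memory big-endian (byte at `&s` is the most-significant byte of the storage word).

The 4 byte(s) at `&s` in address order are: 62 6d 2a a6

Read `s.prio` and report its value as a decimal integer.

[0]=0x62 [1]=0x6d [2]=0x2a [3]=0xa6 (big-endian) → word 0x626d2aa6
id [19+:13] = (word>>19) & 0x1fff = 3149
bank [17+:2] = (word>>17) & 0x3 = 2
prio [12+:5] = (word>>12) & 0x1f = 18  ←
type [0+:12] = (word>>0) & 0xfff = 2726

18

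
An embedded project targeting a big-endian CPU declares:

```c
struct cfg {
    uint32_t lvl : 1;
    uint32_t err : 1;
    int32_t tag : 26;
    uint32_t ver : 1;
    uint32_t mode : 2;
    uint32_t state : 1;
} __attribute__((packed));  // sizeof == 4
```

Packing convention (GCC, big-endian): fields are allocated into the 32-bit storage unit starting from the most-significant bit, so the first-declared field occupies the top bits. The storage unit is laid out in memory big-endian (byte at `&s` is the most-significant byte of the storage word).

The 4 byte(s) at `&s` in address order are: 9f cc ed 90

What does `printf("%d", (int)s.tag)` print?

33345241

[0]=0x9f [1]=0xcc [2]=0xed [3]=0x90 (big-endian) → word 0x9fcced90
lvl [31+:1] = (word>>31) & 0x1 = 1
err [30+:1] = (word>>30) & 0x1 = 0
tag [4+:26] = (word>>4) & 0x3ffffff = 33345241  ←
ver [3+:1] = (word>>3) & 0x1 = 0
mode [1+:2] = (word>>1) & 0x3 = 0
state [0+:1] = (word>>0) & 0x1 = 0
tag signed 26b, MSB=0: value = 33345241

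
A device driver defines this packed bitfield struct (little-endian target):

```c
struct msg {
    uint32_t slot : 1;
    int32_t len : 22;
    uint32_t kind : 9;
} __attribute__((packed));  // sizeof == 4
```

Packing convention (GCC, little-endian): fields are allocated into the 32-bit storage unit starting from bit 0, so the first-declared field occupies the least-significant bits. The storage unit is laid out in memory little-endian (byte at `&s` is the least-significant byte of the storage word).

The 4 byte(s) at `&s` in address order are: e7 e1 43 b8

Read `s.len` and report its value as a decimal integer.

[0]=0xe7 [1]=0xe1 [2]=0x43 [3]=0xb8 (little-endian) → word 0xb843e1e7
slot:1 @ bit 0 → (0xb843e1e7>>0)&0x1 = 0x1
len:22 @ bit 1 → (0xb843e1e7>>1)&0x3fffff = 0x21f0f3  ←
kind:9 @ bit 23 → (0xb843e1e7>>23)&0x1ff = 0x170
len signed 22b, MSB=1: 2224371 - 4194304 = -1969933

-1969933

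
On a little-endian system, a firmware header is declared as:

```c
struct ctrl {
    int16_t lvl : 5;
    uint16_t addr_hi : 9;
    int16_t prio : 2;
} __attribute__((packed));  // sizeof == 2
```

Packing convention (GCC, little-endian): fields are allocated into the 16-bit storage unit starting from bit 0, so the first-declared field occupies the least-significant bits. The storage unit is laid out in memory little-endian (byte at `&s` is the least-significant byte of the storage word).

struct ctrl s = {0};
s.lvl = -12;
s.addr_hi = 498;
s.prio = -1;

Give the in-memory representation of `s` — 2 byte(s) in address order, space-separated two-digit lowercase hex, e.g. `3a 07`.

54 fe

[0+:5] lvl=-12 & 0x1f = 0x14; word=0x0014
[5+:9] addr_hi=498 & 0x1ff = 0x1f2; word=0x3e54
[14+:2] prio=-1 & 0x3 = 0x3; word=0xfe54
word = 0xfe54 → little-endian bytes:
  [0]=0x54  [1]=0xfe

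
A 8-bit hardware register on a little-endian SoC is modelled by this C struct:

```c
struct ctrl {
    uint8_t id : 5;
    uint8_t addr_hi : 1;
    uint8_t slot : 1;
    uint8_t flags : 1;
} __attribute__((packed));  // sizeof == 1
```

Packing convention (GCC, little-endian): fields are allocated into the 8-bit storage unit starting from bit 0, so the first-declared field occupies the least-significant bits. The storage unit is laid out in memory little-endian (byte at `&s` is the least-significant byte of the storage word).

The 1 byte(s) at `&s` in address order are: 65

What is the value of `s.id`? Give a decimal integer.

[0]=0x65 (little-endian) → word 0x65
id:5 @ bit 0 → (0x65>>0)&0x1f = 0x5  ←
addr_hi:1 @ bit 5 → (0x65>>5)&0x1 = 0x1
slot:1 @ bit 6 → (0x65>>6)&0x1 = 0x1
flags:1 @ bit 7 → (0x65>>7)&0x1 = 0x0

5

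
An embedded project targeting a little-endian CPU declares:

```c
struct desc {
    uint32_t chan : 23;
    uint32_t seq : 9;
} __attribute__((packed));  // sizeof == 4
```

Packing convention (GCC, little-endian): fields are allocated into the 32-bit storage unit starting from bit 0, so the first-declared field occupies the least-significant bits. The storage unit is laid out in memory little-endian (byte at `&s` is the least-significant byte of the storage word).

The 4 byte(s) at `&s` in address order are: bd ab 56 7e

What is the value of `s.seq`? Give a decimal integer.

[0]=0xbd [1]=0xab [2]=0x56 [3]=0x7e (little-endian) → word 0x7e56abbd
chan:23 @ bit 0 → (0x7e56abbd>>0)&0x7fffff = 0x56abbd
seq:9 @ bit 23 → (0x7e56abbd>>23)&0x1ff = 0xfc  ←

252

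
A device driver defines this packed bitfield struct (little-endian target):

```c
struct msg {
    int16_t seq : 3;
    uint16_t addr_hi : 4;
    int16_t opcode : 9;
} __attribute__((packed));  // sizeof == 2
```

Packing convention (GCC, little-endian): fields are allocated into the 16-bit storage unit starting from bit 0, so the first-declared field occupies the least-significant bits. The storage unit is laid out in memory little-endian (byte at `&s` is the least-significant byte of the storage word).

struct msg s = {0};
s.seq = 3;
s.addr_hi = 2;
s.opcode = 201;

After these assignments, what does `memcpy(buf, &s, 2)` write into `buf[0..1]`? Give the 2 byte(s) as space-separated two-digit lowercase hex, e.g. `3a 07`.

seq:3 = 3 → 0x3 << 0 → word 0x0003
addr_hi:4 = 2 → 0x2 << 3 → word 0x0013
opcode:9 = 201 → 0xc9 << 7 → word 0x6493
word = 0x6493 → little-endian bytes:
  [0]=0x93  [1]=0x64

93 64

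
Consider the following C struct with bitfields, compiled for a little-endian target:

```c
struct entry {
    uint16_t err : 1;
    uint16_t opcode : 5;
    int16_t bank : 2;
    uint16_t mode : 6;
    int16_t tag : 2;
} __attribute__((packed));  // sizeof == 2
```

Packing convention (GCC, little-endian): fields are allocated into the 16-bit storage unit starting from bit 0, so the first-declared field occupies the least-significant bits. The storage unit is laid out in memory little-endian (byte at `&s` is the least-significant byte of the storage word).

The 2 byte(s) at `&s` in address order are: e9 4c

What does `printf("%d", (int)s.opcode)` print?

20

[0]=0xe9 [1]=0x4c (little-endian) → word 0x4ce9
err:1 @ bit 0 → (0x4ce9>>0)&0x1 = 0x1
opcode:5 @ bit 1 → (0x4ce9>>1)&0x1f = 0x14  ←
bank:2 @ bit 6 → (0x4ce9>>6)&0x3 = 0x3
mode:6 @ bit 8 → (0x4ce9>>8)&0x3f = 0xc
tag:2 @ bit 14 → (0x4ce9>>14)&0x3 = 0x1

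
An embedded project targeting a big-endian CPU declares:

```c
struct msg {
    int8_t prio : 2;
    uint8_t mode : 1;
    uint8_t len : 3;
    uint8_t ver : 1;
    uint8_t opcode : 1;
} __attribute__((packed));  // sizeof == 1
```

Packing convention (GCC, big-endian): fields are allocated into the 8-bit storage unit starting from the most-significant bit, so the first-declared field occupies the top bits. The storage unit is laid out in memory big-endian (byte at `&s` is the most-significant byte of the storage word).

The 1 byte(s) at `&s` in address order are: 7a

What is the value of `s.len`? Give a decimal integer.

6

[0]=0x7a (big-endian) → word 0x7a
prio [6+:2] = (word>>6) & 0x3 = 1
mode [5+:1] = (word>>5) & 0x1 = 1
len [2+:3] = (word>>2) & 0x7 = 6  ←
ver [1+:1] = (word>>1) & 0x1 = 1
opcode [0+:1] = (word>>0) & 0x1 = 0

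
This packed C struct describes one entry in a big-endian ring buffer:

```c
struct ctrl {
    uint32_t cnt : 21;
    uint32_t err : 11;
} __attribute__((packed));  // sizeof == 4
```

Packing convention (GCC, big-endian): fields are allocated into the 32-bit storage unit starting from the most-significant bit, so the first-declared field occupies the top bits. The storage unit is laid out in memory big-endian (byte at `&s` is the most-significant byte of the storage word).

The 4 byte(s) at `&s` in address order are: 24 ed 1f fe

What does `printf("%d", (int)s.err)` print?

[0]=0x24 [1]=0xed [2]=0x1f [3]=0xfe (big-endian) → word 0x24ed1ffe
cnt:21 @ bit 11 → (0x24ed1ffe>>11)&0x1fffff = 0x49da3
err:11 @ bit 0 → (0x24ed1ffe>>0)&0x7ff = 0x7fe  ←

2046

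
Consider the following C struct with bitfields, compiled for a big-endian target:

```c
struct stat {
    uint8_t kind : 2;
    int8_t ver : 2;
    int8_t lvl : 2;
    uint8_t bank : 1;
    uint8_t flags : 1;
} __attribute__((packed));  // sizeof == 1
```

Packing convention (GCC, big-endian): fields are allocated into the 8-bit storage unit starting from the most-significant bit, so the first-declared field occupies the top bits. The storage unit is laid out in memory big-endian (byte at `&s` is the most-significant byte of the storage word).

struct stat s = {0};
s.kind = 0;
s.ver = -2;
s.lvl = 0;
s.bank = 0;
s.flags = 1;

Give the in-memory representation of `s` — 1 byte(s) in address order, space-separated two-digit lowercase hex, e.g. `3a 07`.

21

kind:2 = 0 → 0x0 << 6 → word 0x00
ver:2 = -2 → 0x2 << 4 → word 0x20
lvl:2 = 0 → 0x0 << 2 → word 0x20
bank:1 = 0 → 0x0 << 1 → word 0x20
flags:1 = 1 → 0x1 << 0 → word 0x21
word = 0x21 → big-endian bytes:
  [0]=0x21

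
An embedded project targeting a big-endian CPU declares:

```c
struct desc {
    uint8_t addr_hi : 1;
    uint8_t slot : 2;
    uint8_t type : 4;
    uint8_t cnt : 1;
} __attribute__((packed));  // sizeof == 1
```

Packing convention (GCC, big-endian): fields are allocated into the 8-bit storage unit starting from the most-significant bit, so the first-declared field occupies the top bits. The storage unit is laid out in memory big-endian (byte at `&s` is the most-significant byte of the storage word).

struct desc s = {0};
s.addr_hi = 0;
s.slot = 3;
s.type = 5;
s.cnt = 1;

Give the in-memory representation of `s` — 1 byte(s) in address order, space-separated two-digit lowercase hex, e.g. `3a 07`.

addr_hi:1 = 0 → 0x0 << 7 → word 0x00
slot:2 = 3 → 0x3 << 5 → word 0x60
type:4 = 5 → 0x5 << 1 → word 0x6a
cnt:1 = 1 → 0x1 << 0 → word 0x6b
word = 0x6b → big-endian bytes:
  [0]=0x6b

6b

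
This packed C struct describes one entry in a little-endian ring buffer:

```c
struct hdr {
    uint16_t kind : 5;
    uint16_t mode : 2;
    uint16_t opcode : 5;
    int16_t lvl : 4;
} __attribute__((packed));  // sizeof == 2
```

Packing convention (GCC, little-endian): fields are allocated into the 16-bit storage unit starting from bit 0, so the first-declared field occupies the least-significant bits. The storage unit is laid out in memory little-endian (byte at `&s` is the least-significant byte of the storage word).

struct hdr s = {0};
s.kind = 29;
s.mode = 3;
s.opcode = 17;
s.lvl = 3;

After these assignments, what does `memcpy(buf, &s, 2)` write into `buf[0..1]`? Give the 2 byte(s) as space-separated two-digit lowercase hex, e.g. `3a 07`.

fd 38

kind (5b) val=29 bits=0x1d at bit 0: 0x001d
mode (2b) val=3 bits=0x3 at bit 5: 0x007d
opcode (5b) val=17 bits=0x11 at bit 7: 0x08fd
lvl (4b) val=3 bits=0x3 at bit 12: 0x38fd
word = 0x38fd → little-endian bytes:
  [0]=0xfd  [1]=0x38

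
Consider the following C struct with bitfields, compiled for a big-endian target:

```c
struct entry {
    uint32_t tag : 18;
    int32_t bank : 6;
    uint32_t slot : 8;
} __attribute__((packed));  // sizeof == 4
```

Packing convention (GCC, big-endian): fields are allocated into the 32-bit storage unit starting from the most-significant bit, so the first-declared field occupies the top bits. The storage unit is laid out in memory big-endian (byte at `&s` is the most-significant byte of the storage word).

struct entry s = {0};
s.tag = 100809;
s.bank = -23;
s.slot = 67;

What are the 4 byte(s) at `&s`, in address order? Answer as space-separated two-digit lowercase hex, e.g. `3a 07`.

tag:18 = 100809 → 0x189c9 << 14 → word 0x62724000
bank:6 = -23 → 0x29 << 8 → word 0x62726900
slot:8 = 67 → 0x43 << 0 → word 0x62726943
word = 0x62726943 → big-endian bytes:
  [0]=0x62  [1]=0x72  [2]=0x69  [3]=0x43

62 72 69 43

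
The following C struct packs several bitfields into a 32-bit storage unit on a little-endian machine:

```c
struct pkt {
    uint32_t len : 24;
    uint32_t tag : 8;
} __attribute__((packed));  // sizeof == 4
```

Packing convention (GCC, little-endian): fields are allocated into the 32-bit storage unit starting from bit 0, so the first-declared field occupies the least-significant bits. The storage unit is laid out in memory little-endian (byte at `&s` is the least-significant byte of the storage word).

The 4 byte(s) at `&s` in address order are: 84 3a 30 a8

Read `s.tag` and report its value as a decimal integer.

[0]=0x84 [1]=0x3a [2]=0x30 [3]=0xa8 (little-endian) → word 0xa8303a84
len:24 @ bit 0 → (0xa8303a84>>0)&0xffffff = 0x303a84
tag:8 @ bit 24 → (0xa8303a84>>24)&0xff = 0xa8  ←

168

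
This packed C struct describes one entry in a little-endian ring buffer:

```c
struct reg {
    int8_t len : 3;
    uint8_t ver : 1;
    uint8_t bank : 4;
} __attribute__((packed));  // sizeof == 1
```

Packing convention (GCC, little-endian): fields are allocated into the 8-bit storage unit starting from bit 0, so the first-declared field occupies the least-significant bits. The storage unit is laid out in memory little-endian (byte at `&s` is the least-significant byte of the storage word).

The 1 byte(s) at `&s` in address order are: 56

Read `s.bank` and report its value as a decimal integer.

[0]=0x56 (little-endian) → word 0x56
len [0+:3] = (word>>0) & 0x7 = 6
ver [3+:1] = (word>>3) & 0x1 = 0
bank [4+:4] = (word>>4) & 0xf = 5  ←

5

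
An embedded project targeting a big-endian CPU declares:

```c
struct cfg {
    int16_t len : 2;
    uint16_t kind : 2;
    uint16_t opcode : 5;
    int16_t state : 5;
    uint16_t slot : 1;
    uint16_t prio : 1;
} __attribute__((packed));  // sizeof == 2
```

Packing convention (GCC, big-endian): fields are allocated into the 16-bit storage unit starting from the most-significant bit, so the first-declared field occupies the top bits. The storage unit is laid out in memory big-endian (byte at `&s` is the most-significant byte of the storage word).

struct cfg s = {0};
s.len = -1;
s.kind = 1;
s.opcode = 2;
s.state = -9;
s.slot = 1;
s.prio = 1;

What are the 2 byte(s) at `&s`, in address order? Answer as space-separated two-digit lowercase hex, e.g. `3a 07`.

d1 5f

len (2b) val=-1 bits=0x3 at bit 14: 0xc000
kind (2b) val=1 bits=0x1 at bit 12: 0xd000
opcode (5b) val=2 bits=0x2 at bit 7: 0xd100
state (5b) val=-9 bits=0x17 at bit 2: 0xd15c
slot (1b) val=1 bits=0x1 at bit 1: 0xd15e
prio (1b) val=1 bits=0x1 at bit 0: 0xd15f
word = 0xd15f → big-endian bytes:
  [0]=0xd1  [1]=0x5f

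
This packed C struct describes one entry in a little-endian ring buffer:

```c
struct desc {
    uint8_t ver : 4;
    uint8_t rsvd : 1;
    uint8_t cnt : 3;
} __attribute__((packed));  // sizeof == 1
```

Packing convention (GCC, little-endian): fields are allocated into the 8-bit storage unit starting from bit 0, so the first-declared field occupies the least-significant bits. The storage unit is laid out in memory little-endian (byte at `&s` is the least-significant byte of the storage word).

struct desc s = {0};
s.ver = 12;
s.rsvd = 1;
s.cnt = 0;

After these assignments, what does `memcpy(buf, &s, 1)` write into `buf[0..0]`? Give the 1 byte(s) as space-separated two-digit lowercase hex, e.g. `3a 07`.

1c

ver:4 = 12 → 0xc << 0 → word 0x0c
rsvd:1 = 1 → 0x1 << 4 → word 0x1c
cnt:3 = 0 → 0x0 << 5 → word 0x1c
word = 0x1c → little-endian bytes:
  [0]=0x1c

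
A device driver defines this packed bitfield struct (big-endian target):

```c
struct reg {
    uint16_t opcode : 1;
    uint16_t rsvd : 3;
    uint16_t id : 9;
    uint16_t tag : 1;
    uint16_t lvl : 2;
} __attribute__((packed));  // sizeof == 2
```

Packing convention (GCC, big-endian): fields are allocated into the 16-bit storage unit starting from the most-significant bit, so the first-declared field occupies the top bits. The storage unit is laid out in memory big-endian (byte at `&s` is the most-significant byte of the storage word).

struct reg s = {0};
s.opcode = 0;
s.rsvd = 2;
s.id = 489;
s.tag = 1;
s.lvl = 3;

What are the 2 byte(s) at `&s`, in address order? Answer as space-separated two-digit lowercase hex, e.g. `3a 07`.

2f 4f

[15+:1] opcode=0 & 0x1 = 0x0; word=0x0000
[12+:3] rsvd=2 & 0x7 = 0x2; word=0x2000
[3+:9] id=489 & 0x1ff = 0x1e9; word=0x2f48
[2+:1] tag=1 & 0x1 = 0x1; word=0x2f4c
[0+:2] lvl=3 & 0x3 = 0x3; word=0x2f4f
word = 0x2f4f → big-endian bytes:
  [0]=0x2f  [1]=0x4f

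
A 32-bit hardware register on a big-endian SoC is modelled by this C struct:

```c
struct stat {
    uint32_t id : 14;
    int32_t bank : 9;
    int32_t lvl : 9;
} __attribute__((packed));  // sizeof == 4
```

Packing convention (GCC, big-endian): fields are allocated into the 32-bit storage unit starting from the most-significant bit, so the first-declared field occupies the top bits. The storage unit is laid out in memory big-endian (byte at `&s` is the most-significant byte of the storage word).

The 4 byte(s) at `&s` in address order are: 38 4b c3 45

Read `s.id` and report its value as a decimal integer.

3602

[0]=0x38 [1]=0x4b [2]=0xc3 [3]=0x45 (big-endian) → word 0x384bc345
id:14 @ bit 18 → (0x384bc345>>18)&0x3fff = 0xe12  ←
bank:9 @ bit 9 → (0x384bc345>>9)&0x1ff = 0x1e1
lvl:9 @ bit 0 → (0x384bc345>>0)&0x1ff = 0x145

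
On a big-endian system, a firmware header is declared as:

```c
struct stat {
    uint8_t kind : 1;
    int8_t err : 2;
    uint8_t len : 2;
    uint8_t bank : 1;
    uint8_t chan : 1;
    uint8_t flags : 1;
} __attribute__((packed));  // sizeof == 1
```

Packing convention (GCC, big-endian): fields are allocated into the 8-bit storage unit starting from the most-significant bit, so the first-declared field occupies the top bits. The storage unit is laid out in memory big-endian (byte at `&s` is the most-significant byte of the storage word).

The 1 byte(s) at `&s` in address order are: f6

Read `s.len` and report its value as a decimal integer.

2

[0]=0xf6 (big-endian) → word 0xf6
kind [7+:1] = (word>>7) & 0x1 = 1
err [5+:2] = (word>>5) & 0x3 = 3
len [3+:2] = (word>>3) & 0x3 = 2  ←
bank [2+:1] = (word>>2) & 0x1 = 1
chan [1+:1] = (word>>1) & 0x1 = 1
flags [0+:1] = (word>>0) & 0x1 = 0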